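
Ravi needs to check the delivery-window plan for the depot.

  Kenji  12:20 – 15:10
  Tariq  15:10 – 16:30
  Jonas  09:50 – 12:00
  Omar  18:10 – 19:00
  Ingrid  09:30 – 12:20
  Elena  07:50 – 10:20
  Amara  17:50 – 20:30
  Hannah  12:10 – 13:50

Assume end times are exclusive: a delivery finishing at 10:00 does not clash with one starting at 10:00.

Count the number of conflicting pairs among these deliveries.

Sorted by start: Elena, Ingrid, Jonas, Hannah, Kenji, Tariq, Amara, Omar.
Ingrid starts before Elena ends → Elena and Ingrid overlap.
Jonas starts before Elena ends → Elena and Jonas overlap.
Hannah starts after Elena ends, so nothing later overlaps Elena either.
Jonas starts before Ingrid ends → Ingrid and Jonas overlap.
Hannah starts before Ingrid ends → Ingrid and Hannah overlap.
Kenji starts exactly when Ingrid ends (back-to-back, no overlap), so nothing later overlaps Ingrid either.
Hannah starts after Jonas ends, so nothing later overlaps Jonas either.
Kenji starts before Hannah ends → Hannah and Kenji overlap.
Tariq starts after Hannah ends, so nothing later overlaps Hannah either.
Tariq starts exactly when Kenji ends (back-to-back, no overlap), so nothing later overlaps Kenji either.
Amara starts after Tariq ends, so nothing later overlaps Tariq either.
Omar starts before Amara ends → Amara and Omar overlap.
Overlapping pairs: Amara & Omar, Elena & Ingrid, Elena & Jonas, Hannah & Ingrid, Hannah & Kenji, Ingrid & Jonas — 6 in total.

6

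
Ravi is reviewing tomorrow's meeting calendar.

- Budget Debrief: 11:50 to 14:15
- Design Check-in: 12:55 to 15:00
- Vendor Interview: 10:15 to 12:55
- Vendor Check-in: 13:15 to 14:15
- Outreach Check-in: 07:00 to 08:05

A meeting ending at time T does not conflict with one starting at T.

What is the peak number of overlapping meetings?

Sort all start/end points and keep a running count:
07:00 start Outreach Check-in → 1
08:05 end Outreach Check-in → 0
10:15 start Vendor Interview → 1
11:50 start Budget Debrief → 2
12:55 end Vendor Interview → 1
12:55 start Design Check-in → 2
13:15 start Vendor Check-in → 3
14:15 end Budget Debrief → 2
14:15 end Vendor Check-in → 1
15:00 end Design Check-in → 0
Peak is 3, at 13:15 (Budget Debrief, Design Check-in, Vendor Check-in).

3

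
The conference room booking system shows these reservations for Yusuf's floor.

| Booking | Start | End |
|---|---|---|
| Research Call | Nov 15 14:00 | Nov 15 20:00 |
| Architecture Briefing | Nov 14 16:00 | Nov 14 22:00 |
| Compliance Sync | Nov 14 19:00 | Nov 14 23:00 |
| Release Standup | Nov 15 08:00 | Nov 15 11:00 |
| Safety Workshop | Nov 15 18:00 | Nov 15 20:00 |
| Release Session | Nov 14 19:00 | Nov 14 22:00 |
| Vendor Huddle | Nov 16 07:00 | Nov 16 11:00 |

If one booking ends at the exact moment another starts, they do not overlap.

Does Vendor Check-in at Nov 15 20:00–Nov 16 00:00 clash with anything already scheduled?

Architecture Briefing: ends Nov 14 22:00 at or before Vendor Check-in starts Nov 15 20:00 → clear.
Release Session: ends Nov 14 22:00 at or before Vendor Check-in starts Nov 15 20:00 → clear.
Compliance Sync: ends Nov 14 23:00 at or before Vendor Check-in starts Nov 15 20:00 → clear.
Release Standup: ends Nov 15 11:00 at or before Vendor Check-in starts Nov 15 20:00 → clear.
Research Call: ends Nov 15 20:00 at or before Vendor Check-in starts Nov 15 20:00 → clear.
Safety Workshop: ends Nov 15 20:00 at or before Vendor Check-in starts Nov 15 20:00 → clear.
Vendor Huddle: starts Nov 16 07:00 at or after Vendor Check-in ends Nov 16 00:00 → clear.

No — it doesn't clash with anything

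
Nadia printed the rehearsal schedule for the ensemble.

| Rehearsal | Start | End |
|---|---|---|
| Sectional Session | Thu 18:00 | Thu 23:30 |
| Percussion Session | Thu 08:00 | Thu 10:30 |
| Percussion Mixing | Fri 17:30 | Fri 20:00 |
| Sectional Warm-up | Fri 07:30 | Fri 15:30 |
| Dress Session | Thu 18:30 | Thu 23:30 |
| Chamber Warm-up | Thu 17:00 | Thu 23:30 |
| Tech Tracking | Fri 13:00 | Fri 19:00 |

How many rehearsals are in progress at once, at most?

Sweep the timeline, counting +1 at each start and −1 at each end (ends before starts at a tie):
Thu 08:00 start Percussion Session → 1
Thu 10:30 end Percussion Session → 0
Thu 17:00 start Chamber Warm-up → 1
Thu 18:00 start Sectional Session → 2
Thu 18:30 start Dress Session → 3
Thu 23:30 end Chamber Warm-up → 2
Thu 23:30 end Dress Session → 1
Thu 23:30 end Sectional Session → 0
Fri 07:30 start Sectional Warm-up → 1
Fri 13:00 start Tech Tracking → 2
Fri 15:30 end Sectional Warm-up → 1
Fri 17:30 start Percussion Mixing → 2
Fri 19:00 end Tech Tracking → 1
Fri 20:00 end Percussion Mixing → 0
Peak is 3, at Thu 18:30 (Chamber Warm-up, Dress Session, Sectional Session).

3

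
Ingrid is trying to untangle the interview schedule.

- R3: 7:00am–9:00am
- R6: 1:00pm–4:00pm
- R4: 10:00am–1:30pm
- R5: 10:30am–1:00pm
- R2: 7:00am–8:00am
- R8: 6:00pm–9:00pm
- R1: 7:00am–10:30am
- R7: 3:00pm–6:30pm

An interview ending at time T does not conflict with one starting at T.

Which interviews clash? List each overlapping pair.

Sorted by start: R1, R2, R3, R4, R5, R6, R7, R8.
R2 starts before R1 ends → R1 and R2 overlap.
R3 starts before R1 ends → R1 and R3 overlap.
R4 starts before R1 ends → R1 and R4 overlap.
R5 starts exactly when R1 ends (back-to-back, no overlap), so R1 has no further overlaps.
R3 starts before R2 ends → R2 and R3 overlap.
R4 starts after R2 ends, so R2 has no further overlaps.
R4 starts after R3 ends, so R3 has no further overlaps.
R5 starts before R4 ends → R4 and R5 overlap.
R6 starts before R4 ends → R4 and R6 overlap.
R7 starts after R4 ends, so R4 has no further overlaps.
R6 starts exactly when R5 ends (back-to-back, no overlap), so R5 has no further overlaps.
R7 starts before R6 ends → R6 and R7 overlap.
R8 starts after R6 ends.
R8 starts before R7 ends → R7 and R8 overlap.

R1 & R2, R1 & R3, R1 & R4, R2 & R3, R4 & R5, R4 & R6, R6 & R7, R7 & R8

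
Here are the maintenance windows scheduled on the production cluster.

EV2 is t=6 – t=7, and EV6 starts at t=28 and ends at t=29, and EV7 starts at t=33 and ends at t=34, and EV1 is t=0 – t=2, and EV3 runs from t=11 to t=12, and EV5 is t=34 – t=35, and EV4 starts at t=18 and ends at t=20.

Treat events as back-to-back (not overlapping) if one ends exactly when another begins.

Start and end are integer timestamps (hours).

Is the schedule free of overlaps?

Check each pair: they overlap iff neither finishes before the other starts.
Sorted by start: EV1, EV2, EV3, EV4, EV6, EV7, EV5.
EV2 starts after EV1 ends; EV1 is clear from here.
EV3 starts after EV2 ends; EV2 is clear from here.
EV4 starts after EV3 ends; EV3 is clear from here.
EV6 starts after EV4 ends; EV4 is clear from here.
EV7 starts after EV6 ends; EV6 is clear from here.
EV5 starts exactly when EV7 ends (back-to-back, no overlap).
Every pair is clear; the schedule has no overlaps.

Yes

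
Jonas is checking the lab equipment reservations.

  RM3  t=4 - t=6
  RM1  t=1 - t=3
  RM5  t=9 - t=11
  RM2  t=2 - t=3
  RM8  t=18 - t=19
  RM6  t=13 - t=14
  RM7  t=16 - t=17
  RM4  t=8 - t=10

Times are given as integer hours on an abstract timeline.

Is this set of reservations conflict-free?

No

Check each pair: they overlap iff neither finishes before the other starts.
Sorted by start: RM1, RM2, RM3, RM4, RM5, RM6, RM7, RM8.
RM2 starts before RM1 ends → RM1 and RM2 overlap.
That's a conflict, so the schedule is not conflict-free.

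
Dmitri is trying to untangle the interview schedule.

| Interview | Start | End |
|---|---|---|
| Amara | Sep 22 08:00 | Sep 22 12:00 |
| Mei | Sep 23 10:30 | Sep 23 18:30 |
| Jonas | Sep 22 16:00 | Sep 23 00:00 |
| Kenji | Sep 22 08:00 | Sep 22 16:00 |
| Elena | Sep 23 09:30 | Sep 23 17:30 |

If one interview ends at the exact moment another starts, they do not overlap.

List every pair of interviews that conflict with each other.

Sorted by start: Kenji, Amara, Jonas, Elena, Mei.
Amara starts before Kenji ends → Kenji and Amara overlap.
Jonas starts exactly when Kenji ends (back-to-back, no overlap) — done with Kenji.
Jonas starts after Amara ends — done with Amara.
Elena starts after Jonas ends — done with Jonas.
Mei starts before Elena ends → Elena and Mei overlap.

Amara & Kenji, Elena & Mei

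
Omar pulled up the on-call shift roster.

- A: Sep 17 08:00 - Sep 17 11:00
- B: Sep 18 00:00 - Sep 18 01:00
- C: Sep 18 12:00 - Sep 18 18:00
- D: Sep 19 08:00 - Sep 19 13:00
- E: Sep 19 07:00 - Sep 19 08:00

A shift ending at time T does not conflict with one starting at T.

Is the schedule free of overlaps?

Yes

Check each pair: they overlap iff neither finishes before the other starts.
Sorted by start: A, B, C, E, D.
B starts after A ends, so nothing later overlaps A either.
C starts after B ends, so nothing later overlaps B either.
E starts after C ends, so nothing later overlaps C either.
D starts exactly when E ends (back-to-back, no overlap).
Every pair is clear; the schedule has no overlaps.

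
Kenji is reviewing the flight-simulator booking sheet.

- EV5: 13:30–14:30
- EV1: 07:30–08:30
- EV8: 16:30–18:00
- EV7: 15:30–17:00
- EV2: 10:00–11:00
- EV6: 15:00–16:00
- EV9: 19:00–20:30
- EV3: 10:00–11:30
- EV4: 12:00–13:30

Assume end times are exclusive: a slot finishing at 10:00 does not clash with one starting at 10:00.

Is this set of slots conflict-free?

No

Sorted by start: EV1, EV2, EV3, EV4, EV5, EV6, EV7, EV8, EV9.
EV2 starts after EV1 ends; EV1 is clear from here.
EV3 starts before EV2 ends → EV2 and EV3 overlap.
That's a conflict, so the schedule is not conflict-free.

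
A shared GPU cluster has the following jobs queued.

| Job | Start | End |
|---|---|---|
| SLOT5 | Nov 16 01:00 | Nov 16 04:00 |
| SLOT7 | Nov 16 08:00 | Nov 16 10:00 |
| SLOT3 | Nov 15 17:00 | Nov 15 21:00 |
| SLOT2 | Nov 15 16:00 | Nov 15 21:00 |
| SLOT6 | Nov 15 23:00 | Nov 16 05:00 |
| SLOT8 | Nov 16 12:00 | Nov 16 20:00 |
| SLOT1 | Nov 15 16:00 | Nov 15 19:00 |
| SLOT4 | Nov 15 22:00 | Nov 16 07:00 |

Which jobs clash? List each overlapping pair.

SLOT1 & SLOT2, SLOT1 & SLOT3, SLOT2 & SLOT3, SLOT4 & SLOT5, SLOT4 & SLOT6, SLOT5 & SLOT6

Sorted by start: SLOT1, SLOT2, SLOT3, SLOT4, SLOT6, SLOT5, SLOT7, SLOT8.
SLOT2 starts before SLOT1 ends → SLOT1 and SLOT2 overlap.
SLOT3 starts before SLOT1 ends → SLOT1 and SLOT3 overlap.
SLOT4 starts after SLOT1 ends; SLOT1 is clear from here.
SLOT3 starts before SLOT2 ends → SLOT2 and SLOT3 overlap.
SLOT4 starts after SLOT2 ends; SLOT2 is clear from here.
SLOT4 starts after SLOT3 ends; SLOT3 is clear from here.
SLOT6 starts before SLOT4 ends → SLOT4 and SLOT6 overlap.
SLOT5 starts before SLOT4 ends → SLOT4 and SLOT5 overlap.
SLOT7 starts after SLOT4 ends; SLOT4 is clear from here.
SLOT5 starts before SLOT6 ends → SLOT6 and SLOT5 overlap.
SLOT7 starts after SLOT6 ends; SLOT6 is clear from here.
SLOT7 starts after SLOT5 ends; SLOT5 is clear from here.
SLOT8 starts after SLOT7 ends.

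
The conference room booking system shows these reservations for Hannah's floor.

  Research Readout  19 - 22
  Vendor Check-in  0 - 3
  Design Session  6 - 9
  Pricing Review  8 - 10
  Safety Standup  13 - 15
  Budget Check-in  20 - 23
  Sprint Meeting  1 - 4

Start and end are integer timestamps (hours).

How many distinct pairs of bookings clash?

Sorted by start: Vendor Check-in, Sprint Meeting, Design Session, Pricing Review, Safety Standup, Research Readout, Budget Check-in.
Sprint Meeting starts before Vendor Check-in ends → Vendor Check-in and Sprint Meeting overlap.
Design Session starts after Vendor Check-in ends — done with Vendor Check-in.
Design Session starts after Sprint Meeting ends — done with Sprint Meeting.
Pricing Review starts before Design Session ends → Design Session and Pricing Review overlap.
Safety Standup starts after Design Session ends — done with Design Session.
Safety Standup starts after Pricing Review ends — done with Pricing Review.
Research Readout starts after Safety Standup ends — done with Safety Standup.
Budget Check-in starts before Research Readout ends → Research Readout and Budget Check-in overlap.
Overlapping pairs: Budget Check-in & Research Readout, Design Session & Pricing Review, Sprint Meeting & Vendor Check-in — 3 in total.

3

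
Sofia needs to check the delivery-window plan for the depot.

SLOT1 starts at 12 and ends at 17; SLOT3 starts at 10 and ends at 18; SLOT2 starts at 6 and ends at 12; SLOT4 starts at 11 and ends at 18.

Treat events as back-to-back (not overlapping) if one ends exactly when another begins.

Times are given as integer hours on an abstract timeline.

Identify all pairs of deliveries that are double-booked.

Sorted by start: SLOT2, SLOT3, SLOT4, SLOT1.
SLOT3 starts before SLOT2 ends → SLOT2 and SLOT3 overlap.
SLOT4 starts before SLOT2 ends → SLOT2 and SLOT4 overlap.
SLOT1 starts exactly when SLOT2 ends (back-to-back, no overlap).
SLOT4 starts before SLOT3 ends → SLOT3 and SLOT4 overlap.
SLOT1 starts before SLOT3 ends → SLOT3 and SLOT1 overlap.
SLOT1 starts before SLOT4 ends → SLOT4 and SLOT1 overlap.

SLOT1 & SLOT3, SLOT1 & SLOT4, SLOT2 & SLOT3, SLOT2 & SLOT4, SLOT3 & SLOT4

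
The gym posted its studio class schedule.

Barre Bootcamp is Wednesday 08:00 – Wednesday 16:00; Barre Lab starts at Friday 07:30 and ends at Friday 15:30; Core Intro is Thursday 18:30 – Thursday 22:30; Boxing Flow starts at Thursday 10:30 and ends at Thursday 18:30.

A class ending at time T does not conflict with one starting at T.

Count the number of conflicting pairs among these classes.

Two intervals overlap when each starts before the other ends.
Sorted by start: Barre Bootcamp, Boxing Flow, Core Intro, Barre Lab.
Boxing Flow starts after Barre Bootcamp ends, so Barre Bootcamp has no further overlaps.
Core Intro starts exactly when Boxing Flow ends (back-to-back, no overlap), so Boxing Flow has no further overlaps.
Barre Lab starts after Core Intro ends.
No pair overlaps.

0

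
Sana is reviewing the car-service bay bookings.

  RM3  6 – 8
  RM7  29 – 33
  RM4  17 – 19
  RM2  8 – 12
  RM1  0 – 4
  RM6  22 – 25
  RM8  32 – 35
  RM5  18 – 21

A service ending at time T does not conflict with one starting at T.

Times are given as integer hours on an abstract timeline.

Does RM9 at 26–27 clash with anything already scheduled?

RM1: ends 4 at or before RM9 starts 26 → clear.
RM3: ends 8 at or before RM9 starts 26 → clear.
RM2: ends 12 at or before RM9 starts 26 → clear.
RM4: ends 19 at or before RM9 starts 26 → clear.
RM5: ends 21 at or before RM9 starts 26 → clear.
RM6: ends 25 at or before RM9 starts 26 → clear.
RM7: starts 29 at or after RM9 ends 27 → clear.
RM8: starts 32 at or after RM9 ends 27 → clear.

No — it doesn't clash with anything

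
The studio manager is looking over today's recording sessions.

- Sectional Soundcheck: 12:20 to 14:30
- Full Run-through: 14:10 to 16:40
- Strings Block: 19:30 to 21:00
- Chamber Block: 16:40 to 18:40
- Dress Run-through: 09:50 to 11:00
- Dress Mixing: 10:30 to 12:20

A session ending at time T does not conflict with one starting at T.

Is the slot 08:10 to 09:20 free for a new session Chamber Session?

Yes — the slot is free

Dress Run-through: starts 09:50 at or after Chamber Session ends 09:20 → clear.
Dress Mixing: starts 10:30 at or after Chamber Session ends 09:20 → clear.
Sectional Soundcheck: starts 12:20 at or after Chamber Session ends 09:20 → clear.
Full Run-through: starts 14:10 at or after Chamber Session ends 09:20 → clear.
Chamber Block: starts 16:40 at or after Chamber Session ends 09:20 → clear.
Strings Block: starts 19:30 at or after Chamber Session ends 09:20 → clear.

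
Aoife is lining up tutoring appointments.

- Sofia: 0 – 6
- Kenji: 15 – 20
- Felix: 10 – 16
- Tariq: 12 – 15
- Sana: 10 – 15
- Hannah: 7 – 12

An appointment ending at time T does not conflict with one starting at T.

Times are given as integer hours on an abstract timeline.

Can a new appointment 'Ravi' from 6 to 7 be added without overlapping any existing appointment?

Sofia: ends 6 at or before Ravi starts 6 → clear.
Hannah: starts 7 at or after Ravi ends 7 → clear.
Sana: starts 10 at or after Ravi ends 7 → clear.
Felix: starts 10 at or after Ravi ends 7 → clear.
Tariq: starts 12 at or after Ravi ends 7 → clear.
Kenji: starts 15 at or after Ravi ends 7 → clear.

Yes — the slot is free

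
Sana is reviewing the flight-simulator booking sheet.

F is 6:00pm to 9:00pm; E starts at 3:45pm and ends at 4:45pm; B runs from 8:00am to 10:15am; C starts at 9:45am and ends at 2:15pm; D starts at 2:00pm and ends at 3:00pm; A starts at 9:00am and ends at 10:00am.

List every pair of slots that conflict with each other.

A & B, A & C, B & C, C & D

Sorted by start: B, A, C, D, E, F.
A starts before B ends → B and A overlap.
C starts before B ends → B and C overlap.
D starts after B ends, so B has no further overlaps.
C starts before A ends → A and C overlap.
D starts after A ends, so A has no further overlaps.
D starts before C ends → C and D overlap.
E starts after C ends, so C has no further overlaps.
E starts after D ends, so D has no further overlaps.
F starts after E ends.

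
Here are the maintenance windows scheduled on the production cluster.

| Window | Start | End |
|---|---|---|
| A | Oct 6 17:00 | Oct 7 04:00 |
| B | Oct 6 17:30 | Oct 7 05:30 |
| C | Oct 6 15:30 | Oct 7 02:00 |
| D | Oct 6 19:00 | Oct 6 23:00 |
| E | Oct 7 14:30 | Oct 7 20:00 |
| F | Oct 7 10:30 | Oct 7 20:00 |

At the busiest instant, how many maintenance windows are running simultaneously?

4

Walk through starts and ends in time order (an end at T is processed before a start at T):
Oct 6 15:30 start C → 1
Oct 6 17:00 start A → 2
Oct 6 17:30 start B → 3
Oct 6 19:00 start D → 4
Oct 6 23:00 end D → 3
Oct 7 02:00 end C → 2
Oct 7 04:00 end A → 1
Oct 7 05:30 end B → 0
Oct 7 10:30 start F → 1
Oct 7 14:30 start E → 2
Oct 7 20:00 end E → 1
Oct 7 20:00 end F → 0
Peak is 4, at Oct 6 19:00 (A, B, C, D).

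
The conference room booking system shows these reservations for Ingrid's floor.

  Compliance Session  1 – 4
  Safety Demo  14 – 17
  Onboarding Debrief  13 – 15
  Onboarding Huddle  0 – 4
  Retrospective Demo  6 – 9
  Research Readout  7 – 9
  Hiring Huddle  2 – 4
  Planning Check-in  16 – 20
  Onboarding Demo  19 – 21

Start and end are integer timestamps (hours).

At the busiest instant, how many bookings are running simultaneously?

3

Walk through starts and ends in time order (an end at T is processed before a start at T):
0 start Onboarding Huddle → 1
1 start Compliance Session → 2
2 start Hiring Huddle → 3
4 end Compliance Session → 2
4 end Hiring Huddle → 1
4 end Onboarding Huddle → 0
6 start Retrospective Demo → 1
7 start Research Readout → 2
9 end Research Readout → 1
9 end Retrospective Demo → 0
13 start Onboarding Debrief → 1
14 start Safety Demo → 2
15 end Onboarding Debrief → 1
16 start Planning Check-in → 2
17 end Safety Demo → 1
19 start Onboarding Demo → 2
20 end Planning Check-in → 1
21 end Onboarding Demo → 0
Peak is 3, at 2 (Compliance Session, Hiring Huddle, Onboarding Huddle).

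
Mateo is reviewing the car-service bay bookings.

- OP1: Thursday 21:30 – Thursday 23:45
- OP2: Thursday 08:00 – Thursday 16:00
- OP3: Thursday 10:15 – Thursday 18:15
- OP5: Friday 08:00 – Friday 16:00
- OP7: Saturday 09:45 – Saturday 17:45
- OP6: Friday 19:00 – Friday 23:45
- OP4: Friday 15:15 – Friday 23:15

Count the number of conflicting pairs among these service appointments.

3

Sorted by start: OP2, OP3, OP1, OP5, OP4, OP6, OP7.
OP3 starts before OP2 ends → OP2 and OP3 overlap.
OP1 starts after OP2 ends, so OP2 has no further overlaps.
OP1 starts after OP3 ends, so OP3 has no further overlaps.
OP5 starts after OP1 ends, so OP1 has no further overlaps.
OP4 starts before OP5 ends → OP5 and OP4 overlap.
OP6 starts after OP5 ends, so OP5 has no further overlaps.
OP6 starts before OP4 ends → OP4 and OP6 overlap.
OP7 starts after OP4 ends.
OP7 starts after OP6 ends.
Overlapping pairs: OP2 & OP3, OP4 & OP5, OP4 & OP6 — 3 in total.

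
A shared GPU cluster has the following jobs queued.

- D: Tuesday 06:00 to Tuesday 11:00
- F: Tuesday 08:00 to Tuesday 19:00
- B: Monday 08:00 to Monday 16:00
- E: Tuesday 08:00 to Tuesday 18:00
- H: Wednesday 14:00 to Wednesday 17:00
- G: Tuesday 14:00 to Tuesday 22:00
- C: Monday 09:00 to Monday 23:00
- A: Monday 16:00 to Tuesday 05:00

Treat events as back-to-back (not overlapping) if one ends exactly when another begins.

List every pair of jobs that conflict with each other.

A & C, B & C, D & E, D & F, E & F, E & G, F & G

Two intervals overlap when each starts before the other ends.
Sorted by start: B, C, A, D, E, F, G, H.
C starts before B ends → B and C overlap.
A starts exactly when B ends (back-to-back, no overlap), so nothing later overlaps B either.
A starts before C ends → C and A overlap.
D starts after C ends, so nothing later overlaps C either.
D starts after A ends, so nothing later overlaps A either.
E starts before D ends → D and E overlap.
F starts before D ends → D and F overlap.
G starts after D ends, so nothing later overlaps D either.
F starts before E ends → E and F overlap.
G starts before E ends → E and G overlap.
H starts after E ends.
G starts before F ends → F and G overlap.
H starts after F ends.
H starts after G ends.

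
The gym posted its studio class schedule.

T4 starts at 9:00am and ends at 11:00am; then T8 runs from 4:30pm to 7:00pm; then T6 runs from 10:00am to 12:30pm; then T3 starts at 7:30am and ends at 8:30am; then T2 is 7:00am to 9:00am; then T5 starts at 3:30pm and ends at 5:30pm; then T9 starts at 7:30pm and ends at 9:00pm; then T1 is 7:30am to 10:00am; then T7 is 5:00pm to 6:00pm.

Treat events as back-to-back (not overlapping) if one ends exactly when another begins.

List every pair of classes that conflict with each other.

T1 & T2, T1 & T3, T1 & T4, T2 & T3, T4 & T6, T5 & T7, T5 & T8, T7 & T8

Sorted by start: T2, T1, T3, T4, T6, T5, T8, T7, T9.
T1 starts before T2 ends → T2 and T1 overlap.
T3 starts before T2 ends → T2 and T3 overlap.
T4 starts exactly when T2 ends (back-to-back, no overlap), so T2 has no further overlaps.
T3 starts before T1 ends → T1 and T3 overlap.
T4 starts before T1 ends → T1 and T4 overlap.
T6 starts exactly when T1 ends (back-to-back, no overlap), so T1 has no further overlaps.
T4 starts after T3 ends, so T3 has no further overlaps.
T6 starts before T4 ends → T4 and T6 overlap.
T5 starts after T4 ends, so T4 has no further overlaps.
T5 starts after T6 ends, so T6 has no further overlaps.
T8 starts before T5 ends → T5 and T8 overlap.
T7 starts before T5 ends → T5 and T7 overlap.
T9 starts after T5 ends.
T7 starts before T8 ends → T8 and T7 overlap.
T9 starts after T8 ends.
T9 starts after T7 ends.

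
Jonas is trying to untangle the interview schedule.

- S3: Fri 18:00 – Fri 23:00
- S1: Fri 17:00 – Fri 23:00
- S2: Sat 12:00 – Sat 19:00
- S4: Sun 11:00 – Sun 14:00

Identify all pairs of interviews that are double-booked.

S1 & S3

Two intervals overlap when each starts before the other ends.
Sorted by start: S1, S3, S2, S4.
S3 starts before S1 ends → S1 and S3 overlap.
S2 starts after S1 ends, so nothing later overlaps S1 either.
S2 starts after S3 ends, so nothing later overlaps S3 either.
S4 starts after S2 ends.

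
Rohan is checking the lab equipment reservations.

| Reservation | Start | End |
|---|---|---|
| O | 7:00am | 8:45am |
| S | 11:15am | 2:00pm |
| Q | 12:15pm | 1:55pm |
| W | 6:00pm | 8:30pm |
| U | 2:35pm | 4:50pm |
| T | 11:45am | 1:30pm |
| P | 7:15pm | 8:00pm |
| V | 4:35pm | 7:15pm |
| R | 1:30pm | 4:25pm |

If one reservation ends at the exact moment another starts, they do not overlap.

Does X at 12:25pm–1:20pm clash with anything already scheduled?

Yes — it overlaps Q, S, T

O: ends 8:45am at or before X starts 12:25pm → clear.
S: starts 11:15am before X ends 1:20pm, and ends 2:00pm after X starts 12:25pm → overlap.
T: starts 11:45am before X ends 1:20pm, and ends 1:30pm after X starts 12:25pm → overlap.
Q: starts 12:15pm before X ends 1:20pm, and ends 1:55pm after X starts 12:25pm → overlap.
R: starts 1:30pm at or after X ends 1:20pm → clear.
U: starts 2:35pm at or after X ends 1:20pm → clear.
V: starts 4:35pm at or after X ends 1:20pm → clear.
W: starts 6:00pm at or after X ends 1:20pm → clear.
P: starts 7:15pm at or after X ends 1:20pm → clear.
X overlaps Q, S, T.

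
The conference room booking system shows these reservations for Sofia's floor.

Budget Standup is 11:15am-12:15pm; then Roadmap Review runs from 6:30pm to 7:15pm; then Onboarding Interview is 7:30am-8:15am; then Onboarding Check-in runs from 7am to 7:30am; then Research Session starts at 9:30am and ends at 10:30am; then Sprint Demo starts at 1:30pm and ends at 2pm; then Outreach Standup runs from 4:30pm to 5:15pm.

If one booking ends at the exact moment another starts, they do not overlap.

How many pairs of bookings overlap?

Sorted by start: Onboarding Check-in, Onboarding Interview, Research Session, Budget Standup, Sprint Demo, Outreach Standup, Roadmap Review.
Onboarding Interview starts exactly when Onboarding Check-in ends (back-to-back, no overlap), so Onboarding Check-in has no further overlaps.
Research Session starts after Onboarding Interview ends, so Onboarding Interview has no further overlaps.
Budget Standup starts after Research Session ends, so Research Session has no further overlaps.
Sprint Demo starts after Budget Standup ends, so Budget Standup has no further overlaps.
Outreach Standup starts after Sprint Demo ends, so Sprint Demo has no further overlaps.
Roadmap Review starts after Outreach Standup ends.
No pair overlaps.

0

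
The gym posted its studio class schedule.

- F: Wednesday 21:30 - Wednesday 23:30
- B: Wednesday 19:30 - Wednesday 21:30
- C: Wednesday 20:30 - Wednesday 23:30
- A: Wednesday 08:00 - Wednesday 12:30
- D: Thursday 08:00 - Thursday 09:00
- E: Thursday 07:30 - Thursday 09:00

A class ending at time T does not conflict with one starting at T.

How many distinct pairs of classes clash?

3

Sorted by start: A, B, C, F, E, D.
B starts after A ends, so nothing later overlaps A either.
C starts before B ends → B and C overlap.
F starts exactly when B ends (back-to-back, no overlap), so nothing later overlaps B either.
F starts before C ends → C and F overlap.
E starts after C ends, so nothing later overlaps C either.
E starts after F ends, so nothing later overlaps F either.
D starts before E ends → E and D overlap.
Overlapping pairs: B & C, C & F, D & E — 3 in total.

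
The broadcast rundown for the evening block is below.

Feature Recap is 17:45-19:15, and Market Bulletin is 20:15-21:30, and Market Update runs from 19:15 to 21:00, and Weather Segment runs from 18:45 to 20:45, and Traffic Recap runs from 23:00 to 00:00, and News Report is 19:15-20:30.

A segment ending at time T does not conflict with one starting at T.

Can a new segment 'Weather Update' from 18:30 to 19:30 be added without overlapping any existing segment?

Feature Recap: starts 17:45 before Weather Update ends 19:30, and ends 19:15 after Weather Update starts 18:30 → overlap.
Weather Segment: starts 18:45 before Weather Update ends 19:30, and ends 20:45 after Weather Update starts 18:30 → overlap.
Market Update: starts 19:15 before Weather Update ends 19:30, and ends 21:00 after Weather Update starts 18:30 → overlap.
News Report: starts 19:15 before Weather Update ends 19:30, and ends 20:30 after Weather Update starts 18:30 → overlap.
Market Bulletin: starts 20:15 at or after Weather Update ends 19:30 → clear.
Traffic Recap: starts 23:00 at or after Weather Update ends 19:30 → clear.
Weather Update overlaps Feature Recap, Market Update, Weather Segment, News Report.

No — it overlaps Feature Recap, Market Update, News Report, Weather Segment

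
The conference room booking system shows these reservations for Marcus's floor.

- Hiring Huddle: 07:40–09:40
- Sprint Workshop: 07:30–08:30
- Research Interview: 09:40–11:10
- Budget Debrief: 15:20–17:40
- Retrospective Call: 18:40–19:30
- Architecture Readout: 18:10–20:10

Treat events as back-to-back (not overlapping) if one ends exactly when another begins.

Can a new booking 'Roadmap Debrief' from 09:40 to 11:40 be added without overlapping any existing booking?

No — it overlaps Research Interview

Sprint Workshop: ends 08:30 at or before Roadmap Debrief starts 09:40 → clear.
Hiring Huddle: ends 09:40 at or before Roadmap Debrief starts 09:40 → clear.
Research Interview: starts 09:40 before Roadmap Debrief ends 11:40, and ends 11:10 after Roadmap Debrief starts 09:40 → overlap.
Budget Debrief: starts 15:20 at or after Roadmap Debrief ends 11:40 → clear.
Architecture Readout: starts 18:10 at or after Roadmap Debrief ends 11:40 → clear.
Retrospective Call: starts 18:40 at or after Roadmap Debrief ends 11:40 → clear.
Roadmap Debrief overlaps Research Interview.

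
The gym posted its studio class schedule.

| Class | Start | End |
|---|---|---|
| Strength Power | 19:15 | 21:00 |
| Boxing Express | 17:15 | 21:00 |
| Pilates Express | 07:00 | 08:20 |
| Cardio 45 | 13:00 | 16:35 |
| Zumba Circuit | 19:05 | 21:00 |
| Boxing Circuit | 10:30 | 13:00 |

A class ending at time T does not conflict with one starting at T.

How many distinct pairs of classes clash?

3

Two intervals overlap when each starts before the other ends.
Sorted by start: Pilates Express, Boxing Circuit, Cardio 45, Boxing Express, Zumba Circuit, Strength Power.
Boxing Circuit starts after Pilates Express ends; Pilates Express is clear from here.
Cardio 45 starts exactly when Boxing Circuit ends (back-to-back, no overlap); Boxing Circuit is clear from here.
Boxing Express starts after Cardio 45 ends; Cardio 45 is clear from here.
Zumba Circuit starts before Boxing Express ends → Boxing Express and Zumba Circuit overlap.
Strength Power starts before Boxing Express ends → Boxing Express and Strength Power overlap.
Strength Power starts before Zumba Circuit ends → Zumba Circuit and Strength Power overlap.
Overlapping pairs: Boxing Express & Strength Power, Boxing Express & Zumba Circuit, Strength Power & Zumba Circuit — 3 in total.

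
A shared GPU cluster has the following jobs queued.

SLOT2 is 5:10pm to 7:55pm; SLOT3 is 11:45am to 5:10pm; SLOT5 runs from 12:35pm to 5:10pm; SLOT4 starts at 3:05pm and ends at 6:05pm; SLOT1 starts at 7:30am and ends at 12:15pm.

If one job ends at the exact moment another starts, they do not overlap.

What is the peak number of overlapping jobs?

3

Sweep the timeline, counting +1 at each start and −1 at each end (ends before starts at a tie):
7:30am start SLOT1 → 1
11:45am start SLOT3 → 2
12:15pm end SLOT1 → 1
12:35pm start SLOT5 → 2
3:05pm start SLOT4 → 3
5:10pm end SLOT3 → 2
5:10pm end SLOT5 → 1
5:10pm start SLOT2 → 2
6:05pm end SLOT4 → 1
7:55pm end SLOT2 → 0
Peak is 3, at 3:05pm (SLOT3, SLOT4, SLOT5).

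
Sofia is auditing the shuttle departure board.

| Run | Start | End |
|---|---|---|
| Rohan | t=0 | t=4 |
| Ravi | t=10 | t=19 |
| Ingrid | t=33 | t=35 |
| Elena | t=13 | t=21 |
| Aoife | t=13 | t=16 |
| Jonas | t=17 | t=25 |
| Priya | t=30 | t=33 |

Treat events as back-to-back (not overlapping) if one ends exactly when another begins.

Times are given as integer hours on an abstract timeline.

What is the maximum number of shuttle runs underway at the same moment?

3

Walk through starts and ends in time order (an end at T is processed before a start at T):
t=0 start Rohan → 1
t=4 end Rohan → 0
t=10 start Ravi → 1
t=13 start Aoife → 2
t=13 start Elena → 3
t=16 end Aoife → 2
t=17 start Jonas → 3
t=19 end Ravi → 2
t=21 end Elena → 1
t=25 end Jonas → 0
t=30 start Priya → 1
t=33 end Priya → 0
t=33 start Ingrid → 1
t=35 end Ingrid → 0
Peak is 3, at t=13 (Aoife, Elena, Ravi).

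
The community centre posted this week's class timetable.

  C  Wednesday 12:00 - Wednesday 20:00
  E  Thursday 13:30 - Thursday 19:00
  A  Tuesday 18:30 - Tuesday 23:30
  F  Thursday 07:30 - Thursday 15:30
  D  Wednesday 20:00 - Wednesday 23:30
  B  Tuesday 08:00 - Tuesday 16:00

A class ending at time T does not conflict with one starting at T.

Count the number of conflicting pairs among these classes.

Sorted by start: B, A, C, D, F, E.
A starts after B ends; B is clear from here.
C starts after A ends; A is clear from here.
D starts exactly when C ends (back-to-back, no overlap); C is clear from here.
F starts after D ends; D is clear from here.
E starts before F ends → F and E overlap.
Overlapping pairs: E & F — 1 in total.

1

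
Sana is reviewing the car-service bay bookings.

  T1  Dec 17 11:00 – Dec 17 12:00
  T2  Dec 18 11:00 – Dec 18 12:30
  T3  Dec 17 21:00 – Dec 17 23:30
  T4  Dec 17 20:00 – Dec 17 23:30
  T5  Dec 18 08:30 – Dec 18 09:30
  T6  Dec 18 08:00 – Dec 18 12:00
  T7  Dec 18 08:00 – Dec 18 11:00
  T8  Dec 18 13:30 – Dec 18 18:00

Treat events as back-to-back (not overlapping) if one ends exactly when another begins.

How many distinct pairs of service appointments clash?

5

Sorted by start: T1, T4, T3, T6, T7, T5, T2, T8.
T4 starts after T1 ends, so nothing later overlaps T1 either.
T3 starts before T4 ends → T4 and T3 overlap.
T6 starts after T4 ends, so nothing later overlaps T4 either.
T6 starts after T3 ends, so nothing later overlaps T3 either.
T7 starts before T6 ends → T6 and T7 overlap.
T5 starts before T6 ends → T6 and T5 overlap.
T2 starts before T6 ends → T6 and T2 overlap.
T8 starts after T6 ends.
T5 starts before T7 ends → T7 and T5 overlap.
T2 starts exactly when T7 ends (back-to-back, no overlap), so nothing later overlaps T7 either.
T2 starts after T5 ends, so nothing later overlaps T5 either.
T8 starts after T2 ends.
Overlapping pairs: T2 & T6, T3 & T4, T5 & T6, T5 & T7, T6 & T7 — 5 in total.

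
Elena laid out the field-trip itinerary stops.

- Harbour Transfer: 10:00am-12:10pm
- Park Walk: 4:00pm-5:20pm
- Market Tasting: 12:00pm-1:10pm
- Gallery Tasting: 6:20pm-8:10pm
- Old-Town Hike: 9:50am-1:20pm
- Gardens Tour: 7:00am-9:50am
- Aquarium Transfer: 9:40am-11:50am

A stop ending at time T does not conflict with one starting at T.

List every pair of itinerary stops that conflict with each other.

Sorted by start: Gardens Tour, Aquarium Transfer, Old-Town Hike, Harbour Transfer, Market Tasting, Park Walk, Gallery Tasting.
Aquarium Transfer starts before Gardens Tour ends → Gardens Tour and Aquarium Transfer overlap.
Old-Town Hike starts exactly when Gardens Tour ends (back-to-back, no overlap); Gardens Tour is clear from here.
Old-Town Hike starts before Aquarium Transfer ends → Aquarium Transfer and Old-Town Hike overlap.
Harbour Transfer starts before Aquarium Transfer ends → Aquarium Transfer and Harbour Transfer overlap.
Market Tasting starts after Aquarium Transfer ends; Aquarium Transfer is clear from here.
Harbour Transfer starts before Old-Town Hike ends → Old-Town Hike and Harbour Transfer overlap.
Market Tasting starts before Old-Town Hike ends → Old-Town Hike and Market Tasting overlap.
Park Walk starts after Old-Town Hike ends; Old-Town Hike is clear from here.
Market Tasting starts before Harbour Transfer ends → Harbour Transfer and Market Tasting overlap.
Park Walk starts after Harbour Transfer ends; Harbour Transfer is clear from here.
Park Walk starts after Market Tasting ends; Market Tasting is clear from here.
Gallery Tasting starts after Park Walk ends.

Aquarium Transfer & Gardens Tour, Aquarium Transfer & Harbour Transfer, Aquarium Transfer & Old-Town Hike, Harbour Transfer & Market Tasting, Harbour Transfer & Old-Town Hike, Market Tasting & Old-Town Hike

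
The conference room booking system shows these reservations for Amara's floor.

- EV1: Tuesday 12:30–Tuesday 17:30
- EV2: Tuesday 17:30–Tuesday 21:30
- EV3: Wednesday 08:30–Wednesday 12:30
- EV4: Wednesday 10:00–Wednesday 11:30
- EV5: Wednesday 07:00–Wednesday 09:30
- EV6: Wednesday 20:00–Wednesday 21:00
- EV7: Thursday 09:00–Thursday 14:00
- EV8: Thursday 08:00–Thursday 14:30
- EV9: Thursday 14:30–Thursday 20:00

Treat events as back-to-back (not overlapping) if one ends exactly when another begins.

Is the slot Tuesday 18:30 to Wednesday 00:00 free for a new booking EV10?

EV1: ends Tuesday 17:30 at or before EV10 starts Tuesday 18:30 → clear.
EV2: starts Tuesday 17:30 before EV10 ends Wednesday 00:00, and ends Tuesday 21:30 after EV10 starts Tuesday 18:30 → overlap.
EV5: starts Wednesday 07:00 at or after EV10 ends Wednesday 00:00 → clear.
EV3: starts Wednesday 08:30 at or after EV10 ends Wednesday 00:00 → clear.
EV4: starts Wednesday 10:00 at or after EV10 ends Wednesday 00:00 → clear.
EV6: starts Wednesday 20:00 at or after EV10 ends Wednesday 00:00 → clear.
EV8: starts Thursday 08:00 at or after EV10 ends Wednesday 00:00 → clear.
EV7: starts Thursday 09:00 at or after EV10 ends Wednesday 00:00 → clear.
EV9: starts Thursday 14:30 at or after EV10 ends Wednesday 00:00 → clear.
EV10 overlaps EV2.

No — it overlaps EV2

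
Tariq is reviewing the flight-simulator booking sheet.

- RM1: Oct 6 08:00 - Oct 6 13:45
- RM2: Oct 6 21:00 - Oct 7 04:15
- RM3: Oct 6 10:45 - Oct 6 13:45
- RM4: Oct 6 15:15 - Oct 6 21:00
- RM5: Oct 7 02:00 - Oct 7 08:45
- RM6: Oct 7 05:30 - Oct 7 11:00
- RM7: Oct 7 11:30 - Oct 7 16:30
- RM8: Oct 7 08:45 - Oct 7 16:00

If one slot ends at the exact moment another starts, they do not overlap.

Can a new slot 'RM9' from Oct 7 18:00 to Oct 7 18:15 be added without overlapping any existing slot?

RM1: ends Oct 6 13:45 at or before RM9 starts Oct 7 18:00 → clear.
RM3: ends Oct 6 13:45 at or before RM9 starts Oct 7 18:00 → clear.
RM4: ends Oct 6 21:00 at or before RM9 starts Oct 7 18:00 → clear.
RM2: ends Oct 7 04:15 at or before RM9 starts Oct 7 18:00 → clear.
RM5: ends Oct 7 08:45 at or before RM9 starts Oct 7 18:00 → clear.
RM6: ends Oct 7 11:00 at or before RM9 starts Oct 7 18:00 → clear.
RM8: ends Oct 7 16:00 at or before RM9 starts Oct 7 18:00 → clear.
RM7: ends Oct 7 16:30 at or before RM9 starts Oct 7 18:00 → clear.

Yes — the slot is free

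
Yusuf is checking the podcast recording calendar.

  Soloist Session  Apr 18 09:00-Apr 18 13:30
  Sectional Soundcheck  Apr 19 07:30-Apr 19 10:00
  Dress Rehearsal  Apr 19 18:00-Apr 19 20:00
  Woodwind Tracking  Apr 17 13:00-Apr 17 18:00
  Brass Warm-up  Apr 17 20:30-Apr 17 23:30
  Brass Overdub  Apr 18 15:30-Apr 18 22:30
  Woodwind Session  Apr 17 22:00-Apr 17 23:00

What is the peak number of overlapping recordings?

2

Walk through starts and ends in time order (an end at T is processed before a start at T):
Apr 17 13:00 start Woodwind Tracking → 1
Apr 17 18:00 end Woodwind Tracking → 0
Apr 17 20:30 start Brass Warm-up → 1
Apr 17 22:00 start Woodwind Session → 2
Apr 17 23:00 end Woodwind Session → 1
Apr 17 23:30 end Brass Warm-up → 0
Apr 18 09:00 start Soloist Session → 1
Apr 18 13:30 end Soloist Session → 0
Apr 18 15:30 start Brass Overdub → 1
Apr 18 22:30 end Brass Overdub → 0
Apr 19 07:30 start Sectional Soundcheck → 1
Apr 19 10:00 end Sectional Soundcheck → 0
Apr 19 18:00 start Dress Rehearsal → 1
Apr 19 20:00 end Dress Rehearsal → 0
Peak is 2, at Apr 17 22:00 (Brass Warm-up, Woodwind Session).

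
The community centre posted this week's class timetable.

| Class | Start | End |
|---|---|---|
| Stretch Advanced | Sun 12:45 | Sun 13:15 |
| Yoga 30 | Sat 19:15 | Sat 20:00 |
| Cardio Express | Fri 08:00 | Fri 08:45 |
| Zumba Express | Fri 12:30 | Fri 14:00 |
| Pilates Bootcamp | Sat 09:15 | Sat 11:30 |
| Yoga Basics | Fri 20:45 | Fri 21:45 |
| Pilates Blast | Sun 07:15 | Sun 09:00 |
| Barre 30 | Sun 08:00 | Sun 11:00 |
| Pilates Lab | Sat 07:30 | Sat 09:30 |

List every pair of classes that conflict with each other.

Sorted by start: Cardio Express, Zumba Express, Yoga Basics, Pilates Lab, Pilates Bootcamp, Yoga 30, Pilates Blast, Barre 30, Stretch Advanced.
Zumba Express starts after Cardio Express ends, so Cardio Express has no further overlaps.
Yoga Basics starts after Zumba Express ends, so Zumba Express has no further overlaps.
Pilates Lab starts after Yoga Basics ends, so Yoga Basics has no further overlaps.
Pilates Bootcamp starts before Pilates Lab ends → Pilates Lab and Pilates Bootcamp overlap.
Yoga 30 starts after Pilates Lab ends, so Pilates Lab has no further overlaps.
Yoga 30 starts after Pilates Bootcamp ends, so Pilates Bootcamp has no further overlaps.
Pilates Blast starts after Yoga 30 ends, so Yoga 30 has no further overlaps.
Barre 30 starts before Pilates Blast ends → Pilates Blast and Barre 30 overlap.
Stretch Advanced starts after Pilates Blast ends.
Stretch Advanced starts after Barre 30 ends.

Barre 30 & Pilates Blast, Pilates Bootcamp & Pilates Lab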